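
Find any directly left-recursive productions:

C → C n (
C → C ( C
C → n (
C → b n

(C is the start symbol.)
Yes, C is left-recursive

Direct left recursion occurs when N → N α for some non-terminal N (the right-hand side begins with the left-hand side itself).

C → C n (: LEFT RECURSIVE (starts with C)
C → C ( C: LEFT RECURSIVE (starts with C)
C → n (: starts with n
C → b n: starts with b

The grammar has direct left recursion on: C.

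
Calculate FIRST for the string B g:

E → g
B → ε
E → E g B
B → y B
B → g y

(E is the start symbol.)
FIRST sets of the non-terminals involved (from the grammar, by fixed-point iteration):
  FIRST(B) = { 'g', 'y', ε }

To compute FIRST(B g), process the symbols left to right:
Symbol B is a non-terminal. Add FIRST(B) \ {ε} = { 'g', 'y' }
B is nullable (ε ∈ FIRST(B)), continue to the next symbol.
Symbol g is a terminal. Add 'g' and stop.
FIRST(B g) = { 'g', 'y' }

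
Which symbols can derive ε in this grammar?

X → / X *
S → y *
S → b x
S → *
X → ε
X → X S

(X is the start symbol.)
ε-productions: X → ε
So X is immediately nullable.
No further non-terminal can be added: every production for the remaining non-terminals contains a terminal or a non-nullable non-terminal.
Nullable = { 'X' }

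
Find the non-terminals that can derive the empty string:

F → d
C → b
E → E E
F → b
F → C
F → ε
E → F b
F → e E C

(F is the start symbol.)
A non-terminal is nullable if it can derive ε (the empty string): either it has an ε-production, or it has a production whose right-hand side consists entirely of nullable non-terminals.

ε-productions: F → ε
So F is immediately nullable.
No further non-terminal can be added: every production for the remaining non-terminals contains a terminal or a non-nullable non-terminal.
Nullable = { 'F' }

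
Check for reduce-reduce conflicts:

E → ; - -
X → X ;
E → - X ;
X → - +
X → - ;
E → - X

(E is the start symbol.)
Yes — I8: [E → - X ; .] vs [X → X ; .]

A reduce-reduce conflict occurs when an LR(0) state has two complete items [A → α .] and [B → β .] — both call for a reduction, and with no lookahead the parser cannot choose between them.

Augment with E' → E and build the canonical LR(0) collection (I0 = CLOSURE({[E' → . E]}), then GOTO on every symbol after a dot until no new states appear). It has 11 states:
  I0: { [E → . - X ;], [E → . - X], [E → . ; - -], [E' → . E] }  — shift
  I1: { [E → - . X ;], [E → - . X], [X → . - +], [X → . - ;], [X → . X ;] }  — shift
  I2: { [E → ; . - -] }  — shift
  I3: { [E' → E .] }  — accept
  I4: { [E → ; - . -] }  — shift
  I5: { [E → ; - - .] }  — reduce
  I6: { [X → - . +], [X → - . ;] }  — shift
  I7: { [E → - X . ;], [E → - X .], [X → X . ;] }  — shift, reduce
  I8: { [E → - X ; .], [X → X ; .] }  — 2 reduces
  I9: { [X → - + .] }  — reduce
  I10: { [X → - ; .] }  — reduce

I8 contains complete items [E → - X ; .], [X → X ; .] — reduce-reduce conflict.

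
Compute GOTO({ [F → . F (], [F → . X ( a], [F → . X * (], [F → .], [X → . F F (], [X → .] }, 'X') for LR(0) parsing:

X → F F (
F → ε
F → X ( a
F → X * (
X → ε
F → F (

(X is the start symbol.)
{ [F → X . ( a], [F → X . * (] }

GOTO(I, 'X') = CLOSURE({ [A → αX.β] : [A → α.Xβ] ∈ I, X = 'X' })

Items with dot before 'X', with the dot advanced:
  [F → . X ( a] → [F → X . ( a]
  [F → . X * (] → [F → X . * (]
Closure adds nothing (no advanced item has the dot before a non-terminal).

GOTO = { [F → X . ( a], [F → X . * (] }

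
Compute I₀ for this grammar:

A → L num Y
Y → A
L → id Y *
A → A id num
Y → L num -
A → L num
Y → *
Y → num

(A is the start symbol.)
{ [A → . A id num], [A → . L num Y], [A → . L num], [A' → . A], [L → . id Y *] }

First, augment the grammar with A' → A
I₀ = CLOSURE({ [A' → . A] }):
  [A' → . A] has the dot before A: add [A → . L num Y], [A → . A id num], [A → . L num]
  [A → . L num Y] has the dot before L: add [L → . id Y *]
No further items can be added.

I₀ = { [A → . A id num], [A → . L num Y], [A → . L num], [A' → . A], [L → . id Y *] }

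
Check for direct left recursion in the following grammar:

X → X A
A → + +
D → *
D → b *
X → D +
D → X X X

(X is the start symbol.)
Direct left recursion occurs when N → N α for some non-terminal N (the right-hand side begins with the left-hand side itself).

X → X A: LEFT RECURSIVE (starts with X)
A → + +: starts with '+'
D → *: starts with '*'
D → b *: starts with b
X → D +: starts with D
D → X X X: starts with X

The grammar has direct left recursion on: X.

Answer: Yes, X is left-recursive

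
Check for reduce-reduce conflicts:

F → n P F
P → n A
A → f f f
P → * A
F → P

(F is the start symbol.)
No reduce-reduce conflicts

A reduce-reduce conflict occurs when an LR(0) state has two complete items [A → α .] and [B → β .] — both call for a reduction, and with no lookahead the parser cannot choose between them.

Augment with F' → F and build the canonical LR(0) collection (I0 = CLOSURE({[F' → . F]}), then GOTO on every symbol after a dot until no new states appear). It has 13 states:
  I0: { [F → . P], [F → . n P F], [F' → . F], [P → . * A], [P → . n A] }  — shift
  I1: { [A → . f f f], [P → * . A] }  — shift
  I2: { [F' → F .] }  — accept
  I3: { [F → P .] }  — reduce
  I4: { [A → . f f f], [F → n . P F], [P → . * A], [P → . n A], [P → n . A] }  — shift
  I5: { [P → n A .] }  — reduce
  I6: { [F → . P], [F → . n P F], [F → n P . F], [P → . * A], [P → . n A] }  — shift
  I7: { [A → f . f f] }  — shift
  I8: { [A → . f f f], [P → n . A] }  — shift
  I9: { [A → f f . f] }  — shift
  I10: { [A → f f f .] }  — reduce
  I11: { [F → n P F .] }  — reduce
  I12: { [P → * A .] }  — reduce

No state contains more than one complete item.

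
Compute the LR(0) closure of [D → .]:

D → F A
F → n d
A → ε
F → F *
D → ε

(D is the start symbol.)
{ [D → .] }

To compute CLOSURE, for each item [A → α.Bβ] where B is a non-terminal, add [B → .γ] for all productions B → γ; repeat for the newly added items until nothing changes.

Start with: [D → .]
The dot is at the end, so nothing is added.

CLOSURE = { [D → .] }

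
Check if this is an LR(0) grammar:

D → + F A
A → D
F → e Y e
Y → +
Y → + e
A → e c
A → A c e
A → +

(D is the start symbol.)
No. Shift-reduce conflict between [Y → + .] and [Y → + . e]

A grammar is LR(0) if no state in the canonical LR(0) collection has:
  - both a shift item (dot before a terminal) and a complete item (shift-reduce conflict), or
  - two or more complete items (reduce-reduce conflict; the accept item [D' → D .] counts as a complete item here).

Augment with D' → D and build the canonical LR(0) collection (I0 = CLOSURE({[D' → . D]}), then GOTO on every symbol after a dot until no new states appear). It has 16 states:
  I0: { [D → . + F A], [D' → . D] }  — shift
  I1: { [D → + . F A], [F → . e Y e] }  — shift
  I2: { [D' → D .] }  — accept
  I3: { [A → . +], [A → . A c e], [A → . D], [A → . e c], [D → + F . A], [D → . + F A] }  — shift
  I4: { [F → e . Y e], [Y → . + e], [Y → . +] }  — shift
  I5: { [Y → + . e], [Y → + .] }  — shift, reduce
  I6: { [F → e Y . e] }  — shift
  I7: { [F → e Y e .] }  — reduce
  I8: { [Y → + e .] }  — reduce
  I9: { [A → + .], [D → + . F A], [F → . e Y e] }  — shift, reduce
  I10: { [A → A . c e], [D → + F A .] }  — shift, reduce
  I11: { [A → D .] }  — reduce
  I12: { [A → e . c] }  — shift
  I13: { [A → e c .] }  — reduce
  I14: { [A → A c . e] }  — shift
  I15: { [A → A c e .] }  — reduce

Conflict in state I5:
  Shift-reduce conflict between [Y → + .] and [Y → + . e]
So the grammar is NOT LR(0).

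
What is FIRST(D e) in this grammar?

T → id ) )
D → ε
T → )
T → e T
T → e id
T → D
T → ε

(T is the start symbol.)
FIRST sets of the non-terminals involved (from the grammar, by fixed-point iteration):
  FIRST(D) = { ε }

To compute FIRST(D e), process the symbols left to right:
Symbol D is a non-terminal. Add FIRST(D) \ {ε} = { }
D is nullable (ε ∈ FIRST(D)), continue to the next symbol.
Symbol e is a terminal. Add 'e' and stop.
FIRST(D e) = { 'e' }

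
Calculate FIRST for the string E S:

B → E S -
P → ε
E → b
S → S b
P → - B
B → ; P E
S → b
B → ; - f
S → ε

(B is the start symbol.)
FIRST sets of the non-terminals involved (from the grammar, by fixed-point iteration):
  FIRST(E) = { 'b' }

To compute FIRST(E S), process the symbols left to right:
Symbol E is a non-terminal. Add FIRST(E) \ {ε} = { 'b' }
E is not nullable (ε ∉ FIRST(E)), so stop here.
FIRST(E S) = { 'b' }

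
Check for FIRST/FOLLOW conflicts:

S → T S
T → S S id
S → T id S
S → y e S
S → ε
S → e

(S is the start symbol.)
Yes. S → T S with FOLLOW(S) on { 'e', 'id', 'y' }; S → T id S with FOLLOW(S) on { 'e', 'id', 'y' }; S → y e S with FOLLOW(S) on { 'y' }; S → e with FOLLOW(S) on { 'e' }

Nullable non-terminals: S.
FIRST sets used below: FIRST(T) = { 'e', 'id', 'y' }

S: nullable alternative(s) S → ε; FOLLOW(S) = { $, 'e', 'id', 'y' }
  S → T S: FIRST \ {ε} = { 'e', 'id', 'y' } — overlaps FOLLOW(S) on { 'e', 'id', 'y' }: CONFLICT
  S → T id S: FIRST \ {ε} = { 'e', 'id', 'y' } — overlaps FOLLOW(S) on { 'e', 'id', 'y' }: CONFLICT
  S → y e S: FIRST \ {ε} = { 'y' } — overlaps FOLLOW(S) on { 'y' }: CONFLICT
  S → ε: FIRST \ {ε} = { } — this is the only nullable alternative, skip
  S → e: FIRST \ {ε} = { 'e' } — overlaps FOLLOW(S) on { 'e' }: CONFLICT

T has no nullable alternative, so no FIRST/FOLLOW check is needed there.

So the grammar has 4 FIRST/FOLLOW conflicts (marked CONFLICT above).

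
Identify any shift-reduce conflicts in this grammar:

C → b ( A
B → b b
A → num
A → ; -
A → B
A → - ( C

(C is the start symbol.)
No shift-reduce conflicts

A shift-reduce conflict occurs when an LR(0) state has both:
  - a complete (reduce) item [A → α .] (dot at the end), and
  - a shift item [B → β . c γ] (dot before a terminal).

Augment with C' → C and build the canonical LR(0) collection (I0 = CLOSURE({[C' → . C]}), then GOTO on every symbol after a dot until no new states appear). It has 14 states:
  I0: { [C → . b ( A], [C' → . C] }  — shift
  I1: { [C' → C .] }  — accept
  I2: { [C → b . ( A] }  — shift
  I3: { [A → . - ( C], [A → . ; -], [A → . B], [A → . num], [B → . b b], [C → b ( . A] }  — shift
  I4: { [A → - . ( C] }  — shift
  I5: { [A → ; . -] }  — shift
  I6: { [C → b ( A .] }  — reduce
  I7: { [A → B .] }  — reduce
  I8: { [B → b . b] }  — shift
  I9: { [A → num .] }  — reduce
  I10: { [B → b b .] }  — reduce
  I11: { [A → ; - .] }  — reduce
  I12: { [A → - ( . C], [C → . b ( A] }  — shift
  I13: { [A → - ( C .] }  — reduce

No state contains both a complete item and a shift item.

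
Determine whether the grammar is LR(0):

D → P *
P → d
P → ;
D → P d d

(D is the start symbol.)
Yes, the grammar is LR(0)

A grammar is LR(0) if no state in the canonical LR(0) collection has:
  - both a shift item (dot before a terminal) and a complete item (shift-reduce conflict), or
  - two or more complete items (reduce-reduce conflict; the accept item [D' → D .] counts as a complete item here).

Augment with D' → D and build the canonical LR(0) collection (I0 = CLOSURE({[D' → . D]}), then GOTO on every symbol after a dot until no new states appear). It has 8 states:
  I0: { [D → . P *], [D → . P d d], [D' → . D], [P → . ;], [P → . d] }  — shift
  I1: { [P → ; .] }  — reduce
  I2: { [D' → D .] }  — accept
  I3: { [D → P . *], [D → P . d d] }  — shift
  I4: { [P → d .] }  — reduce
  I5: { [D → P * .] }  — reduce
  I6: { [D → P d . d] }  — shift
  I7: { [D → P d d .] }  — reduce

Every state is either a pure shift/goto state or contains exactly one complete item and nothing to shift — no conflicts. The grammar is LR(0).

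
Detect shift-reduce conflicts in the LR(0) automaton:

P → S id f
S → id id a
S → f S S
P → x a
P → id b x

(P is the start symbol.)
Augment with P' → P and build the canonical LR(0) collection (I0 = CLOSURE({[P' → . P]}), then GOTO on every symbol after a dot until no new states appear). It has 16 states:
  I0: { [P → . S id f], [P → . id b x], [P → . x a], [P' → . P], [S → . f S S], [S → . id id a] }  — shift
  I1: { [P' → P .] }  — accept
  I2: { [P → S . id f] }  — shift
  I3: { [S → . f S S], [S → . id id a], [S → f . S S] }  — shift
  I4: { [P → id . b x], [S → id . id a] }  — shift
  I5: { [P → x . a] }  — shift
  I6: { [P → x a .] }  — reduce
  I7: { [P → id b . x] }  — shift
  I8: { [S → id id . a] }  — shift
  I9: { [S → id id a .] }  — reduce
  I10: { [P → id b x .] }  — reduce
  I11: { [S → . f S S], [S → . id id a], [S → f S . S] }  — shift
  I12: { [S → id . id a] }  — shift
  I13: { [S → f S S .] }  — reduce
  I14: { [P → S id . f] }  — shift
  I15: { [P → S id f .] }  — reduce

No state contains both a complete item and a shift item.

Answer: No shift-reduce conflicts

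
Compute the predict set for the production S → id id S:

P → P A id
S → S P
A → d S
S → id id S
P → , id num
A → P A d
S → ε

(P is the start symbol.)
PREDICT(S → id id S) = (FIRST(RHS) \ {ε}) ∪ (FOLLOW(S) if ε ∈ FIRST(RHS), i.e. RHS ⇒* ε)
FIRST(id id S) = { 'id' }
ε ∉ FIRST(id id S), so FOLLOW(S) is not added.
PREDICT(S → id id S) = { 'id' }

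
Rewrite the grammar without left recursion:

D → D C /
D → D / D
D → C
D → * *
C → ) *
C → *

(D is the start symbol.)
D is directly left-recursive. The standard transformation for
  A → A α₁ | ... | A α_m | β₁ | ... | β_n
is
  A  → β₁ A' | ... | β_n A'
  A' → α₁ A' | ... | α_m A' | ε

D → C becomes D → C D'
D → * * becomes D → * * D'
D → D C / becomes D' → C / D'
D → D / D becomes D' → / D D'
Add D' → ε

Productions for other non-terminals are unchanged:
  C → ) *
  C → *

Resulting grammar:
D → C D'
D → * * D'
D' → C / D'
D' → / D D'
D' → ε
C → ) *
C → *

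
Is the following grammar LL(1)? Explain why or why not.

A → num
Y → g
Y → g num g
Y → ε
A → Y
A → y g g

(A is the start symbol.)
No. Predict set conflict for Y: { 'g' }

Relevant sets:
  FIRST(Y) = { 'g', ε }
  FOLLOW(A) = { $ }
  FOLLOW(Y) = { $ }

For A:
  PREDICT(A → num) = { 'num' }
  PREDICT(A → Y) = { $, 'g' }
  PREDICT(A → y g g) = { 'y' }
For Y:
  PREDICT(Y → g) = { 'g' }
  PREDICT(Y → g num g) = { 'g' }
  PREDICT(Y → ε) = { $ }

Conflict found: Predict set conflict for Y: { 'g' }
The grammar is NOT LL(1).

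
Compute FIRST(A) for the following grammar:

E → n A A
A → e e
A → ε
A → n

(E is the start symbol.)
To compute FIRST(A), examine every production with A on the left-hand side, reading each right-hand side left to right until a non-nullable symbol is reached.

From A → e e:
  - e is a terminal: add 'e' and stop
From A → ε:
  - ε-production, so ε ∈ FIRST(A)
From A → n:
  - n is a terminal: add 'n' and stop

Collecting: FIRST(A) = { 'e', 'n', ε }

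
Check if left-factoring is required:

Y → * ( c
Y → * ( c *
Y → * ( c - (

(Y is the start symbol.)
Yes, Y has productions with common prefix '* ( c'

Left-factoring is needed when two productions for the same non-terminal
share a common prefix on the right-hand side.

Productions for Y:
  Y → * ( c
  Y → * ( c *
  Y → * ( c - (

Found common prefix '* ( c' in productions for Y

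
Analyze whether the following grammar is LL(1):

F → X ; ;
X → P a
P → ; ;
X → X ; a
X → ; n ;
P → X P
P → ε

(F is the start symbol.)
No. Predict set conflict for X: { ';', 'a' }

Relevant sets:
  FIRST(P) = { ';', 'a', ε }
  FIRST(X) = { ';', 'a' }
  FOLLOW(P) = { 'a' }

For X:
  PREDICT(X → P a) = { ';', 'a' }
  PREDICT(X → X ';' a) = { ';', 'a' }
  PREDICT(X → ';' n ';') = { ';' }
For P:
  PREDICT(P → ';' ';') = { ';' }
  PREDICT(P → X P) = { ';', 'a' }
  PREDICT(P → ε) = { 'a' }
F has a single production, so nothing to check there.

Conflict found: Predict set conflict for X: { ';', 'a' }
The grammar is NOT LL(1).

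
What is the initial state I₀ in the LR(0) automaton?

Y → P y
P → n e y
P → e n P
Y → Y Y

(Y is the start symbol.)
First, augment the grammar with Y' → Y
I₀ = CLOSURE({ [Y' → . Y] }):
  [Y' → . Y] has the dot before Y: add [Y → . P y], [Y → . Y Y]
  [Y → . P y] has the dot before P: add [P → . n e y], [P → . e n P]
No further items can be added.

I₀ = { [P → . e n P], [P → . n e y], [Y → . P y], [Y → . Y Y], [Y' → . Y] }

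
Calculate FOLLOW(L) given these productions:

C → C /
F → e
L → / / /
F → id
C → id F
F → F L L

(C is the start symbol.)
To compute FOLLOW(L), find every occurrence of L on a right-hand side N → α L β: add FIRST(β) \ {ε}, and if β is empty or nullable also add FOLLOW(N). Iterate to a fixed point.

In F → F L L: L is followed by L, add FIRST(L) \ {ε} = { '/' }
In F → F L L: L is at the end, add FOLLOW(F)

The FOLLOW sets referred to above (computed the same way, to a fixed point):
  FOLLOW(F) = { $, '/' }

Taking the union: FOLLOW(L) = { $, '/' }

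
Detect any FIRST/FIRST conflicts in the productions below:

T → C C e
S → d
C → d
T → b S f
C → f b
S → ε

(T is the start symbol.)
No FIRST/FIRST conflicts.

A FIRST/FIRST conflict occurs when two productions N → α and N → β for the same non-terminal have FIRST(α) ∩ FIRST(β) ≠ ∅ (with ε ∈ FIRST of a nullable right-hand side, so two nullable alternatives also conflict).

FIRST sets of the non-terminals at (or reachable through a nullable prefix from) the front of some alternative:
  FIRST(C) = { 'd', 'f' }

Productions for T:
  T → C C e: FIRST = { 'd', 'f' }
  T → b S f: FIRST = { 'b' }
Productions for S:
  S → d: FIRST = { 'd' }
  S → ε: FIRST = { ε }
Productions for C:
  C → d: FIRST = { 'd' }
  C → f b: FIRST = { 'f' }

All alternatives of each non-terminal have pairwise disjoint FIRST sets.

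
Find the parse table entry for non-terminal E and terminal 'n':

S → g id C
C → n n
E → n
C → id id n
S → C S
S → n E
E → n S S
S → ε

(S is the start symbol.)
To find M[E, 'n'], we find productions for E where 'n' is in the predict set (PREDICT(N → α) = (FIRST(α) \ {ε}) ∪ (FOLLOW(N) if α ⇒* ε)).

E → n: PREDICT = { 'n' }
  'n' is in predict set, so this production goes in M[E, 'n']
E → n S S: PREDICT = { 'n' }
  'n' is in predict set, so this production goes in M[E, 'n']

M[E, 'n'] = E → n, E → n S S  (a multiply-defined cell — the grammar is not LL(1))

Answer: E → n, E → n S S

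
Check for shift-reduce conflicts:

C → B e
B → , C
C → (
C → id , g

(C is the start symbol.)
No shift-reduce conflicts

Augment with C' → C and build the canonical LR(0) collection (I0 = CLOSURE({[C' → . C]}), then GOTO on every symbol after a dot until no new states appear). It has 10 states:
  I0: { [B → . , C], [C → . (], [C → . B e], [C → . id , g], [C' → . C] }  — shift
  I1: { [C → ( .] }  — reduce
  I2: { [B → , . C], [B → . , C], [C → . (], [C → . B e], [C → . id , g] }  — shift
  I3: { [C → B . e] }  — shift
  I4: { [C' → C .] }  — accept
  I5: { [C → id . , g] }  — shift
  I6: { [C → id , . g] }  — shift
  I7: { [C → id , g .] }  — reduce
  I8: { [C → B e .] }  — reduce
  I9: { [B → , C .] }  — reduce

No state contains both a complete item and a shift item.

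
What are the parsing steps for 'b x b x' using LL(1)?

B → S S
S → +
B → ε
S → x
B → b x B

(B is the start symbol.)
LL(1) parsing maintains a stack (initially the start symbol over $) and the input. At each step: if the stack top is a terminal, match it against the current input token; if it is a non-terminal N, replace it with the RHS of M[N, lookahead] (the unique production whose predict set contains the lookahead).

Stack is shown with the top on the left.

Stack    Input      Action
--------------------------
B $      b x b x $  output B → b x B
b x B $  b x b x $  match 'b'
x B $    x b x $    match 'x'
B $      b x $      output B → b x B
b x B $  b x $      match 'b'
x B $    x $        match 'x'
B $      $          output B → ε
$        $          accept

The string is accepted.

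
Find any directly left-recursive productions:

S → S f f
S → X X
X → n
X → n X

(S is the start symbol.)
S → S f f: LEFT RECURSIVE (starts with S)
S → X X: starts with X
X → n: starts with n
X → n X: starts with n

The grammar has direct left recursion on: S.

Answer: Yes, S is left-recursive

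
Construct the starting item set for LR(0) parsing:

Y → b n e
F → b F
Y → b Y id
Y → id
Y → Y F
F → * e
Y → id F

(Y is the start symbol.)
First, augment the grammar with Y' → Y
I₀ = CLOSURE({ [Y' → . Y] }):
  [Y' → . Y] has the dot before Y: add [Y → . b n e], [Y → . b Y id], [Y → . id], [Y → . Y F], [Y → . id F]
No further items can be added.

I₀ = { [Y → . Y F], [Y → . b Y id], [Y → . b n e], [Y → . id F], [Y → . id], [Y' → . Y] }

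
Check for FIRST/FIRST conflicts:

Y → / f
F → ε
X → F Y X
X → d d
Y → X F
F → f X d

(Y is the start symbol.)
Yes. Y → '/' f / Y → X F on { '/' }; X → F Y X / X → d d on { 'd' }

A FIRST/FIRST conflict occurs when two productions N → α and N → β for the same non-terminal have FIRST(α) ∩ FIRST(β) ≠ ∅ (with ε ∈ FIRST of a nullable right-hand side, so two nullable alternatives also conflict).

FIRST sets of the non-terminals at (or reachable through a nullable prefix from) the front of some alternative:
  FIRST(X) = { '/', 'd', 'f' }
  FIRST(F) = { 'f', ε }
  FIRST(Y) = { '/', 'd', 'f' }

Productions for Y:
  Y → / f: FIRST = { '/' }
  Y → X F: FIRST = { '/', 'd', 'f' }
Productions for F:
  F → ε: FIRST = { ε }
  F → f X d: FIRST = { 'f' }
Productions for X:
  X → F Y X: FIRST = { '/', 'd', 'f' }
  X → d d: FIRST = { 'd' }

Conflict for Y: Y → / f and Y → X F
  Overlap: { '/' }
Conflict for X: X → F Y X and X → d d
  Overlap: { 'd' }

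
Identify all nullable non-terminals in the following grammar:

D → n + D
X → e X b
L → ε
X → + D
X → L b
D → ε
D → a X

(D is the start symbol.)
ε-productions: L → ε, D → ε
So L, D are immediately nullable.
No further non-terminal can be added: every production for the remaining non-terminals contains a terminal or a non-nullable non-terminal.
Nullable = { 'D', 'L' }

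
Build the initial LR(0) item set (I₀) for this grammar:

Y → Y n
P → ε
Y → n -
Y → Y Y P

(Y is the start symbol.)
{ [Y → . Y Y P], [Y → . Y n], [Y → . n -], [Y' → . Y] }

First, augment the grammar with Y' → Y
I₀ = CLOSURE({ [Y' → . Y] }):
  [Y' → . Y] has the dot before Y: add [Y → . Y n], [Y → . n -], [Y → . Y Y P]
No further items can be added.

I₀ = { [Y → . Y Y P], [Y → . Y n], [Y → . n -], [Y' → . Y] }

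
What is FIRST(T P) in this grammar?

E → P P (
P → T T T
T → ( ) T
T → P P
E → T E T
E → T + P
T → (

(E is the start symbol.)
FIRST sets of the non-terminals involved (from the grammar, by fixed-point iteration):
  FIRST(T) = { '(' }

To compute FIRST(T P), process the symbols left to right:
Symbol T is a non-terminal. Add FIRST(T) \ {ε} = { '(' }
T is not nullable (ε ∉ FIRST(T)), so stop here.
FIRST(T P) = { '(' }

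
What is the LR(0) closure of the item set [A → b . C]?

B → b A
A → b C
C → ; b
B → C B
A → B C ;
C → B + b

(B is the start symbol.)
{ [A → b . C], [B → . C B], [B → . b A], [C → . ; b], [C → . B + b] }

Start with: [A → b . C]
  [A → b . C] has the dot before C: add [C → . ; b], [C → . B + b]
  [C → . B + b] has the dot before B: add [B → . b A], [B → . C B]
No further items can be added.

CLOSURE = { [A → b . C], [B → . C B], [B → . b A], [C → . ; b], [C → . B + b] }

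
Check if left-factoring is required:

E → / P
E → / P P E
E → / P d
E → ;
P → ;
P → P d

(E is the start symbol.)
Left-factoring is needed when two productions for the same non-terminal
share a common prefix on the right-hand side.

Productions for E:
  E → / P
  E → / P P E
  E → / P d
  E → ;
Productions for P:
  P → ;
  P → P d

Found common prefix '/ P' in productions for E

Answer: Yes, E has productions with common prefix '/ P'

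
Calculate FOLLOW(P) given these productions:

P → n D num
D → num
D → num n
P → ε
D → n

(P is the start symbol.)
To compute FOLLOW(P), find every occurrence of P on a right-hand side N → α P β: add FIRST(β) \ {ε}, and if β is empty or nullable also add FOLLOW(N). Iterate to a fixed point.

P is the start symbol, so $ ∈ FOLLOW(P).
P does not occur on any right-hand side.

Taking the union: FOLLOW(P) = { $ }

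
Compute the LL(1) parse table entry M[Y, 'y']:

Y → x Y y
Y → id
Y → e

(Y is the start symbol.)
To find M[Y, 'y'], we find productions for Y where 'y' is in the predict set (PREDICT(N → α) = (FIRST(α) \ {ε}) ∪ (FOLLOW(N) if α ⇒* ε)).

Y → x Y y: PREDICT = { 'x' }
Y → id: PREDICT = { 'id' }
Y → e: PREDICT = { 'e' }

M[Y, 'y'] is empty (no production applies)

Answer: Empty (error entry)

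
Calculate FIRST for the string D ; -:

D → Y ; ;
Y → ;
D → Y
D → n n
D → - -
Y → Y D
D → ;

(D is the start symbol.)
{ '-', ';', 'n' }

FIRST sets of the non-terminals involved (from the grammar, by fixed-point iteration):
  FIRST(D) = { '-', ';', 'n' }

To compute FIRST(D ; -), process the symbols left to right:
Symbol D is a non-terminal. Add FIRST(D) \ {ε} = { '-', ';', 'n' }
D is not nullable (ε ∉ FIRST(D)), so stop here.
FIRST(D ; -) = { '-', ';', 'n' }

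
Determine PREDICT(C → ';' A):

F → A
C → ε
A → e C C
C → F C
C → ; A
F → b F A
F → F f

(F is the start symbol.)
{ ';' }

PREDICT(C → ';' A) = (FIRST(RHS) \ {ε}) ∪ (FOLLOW(C) if ε ∈ FIRST(RHS), i.e. RHS ⇒* ε)
FIRST(';' A) = { ';' }
ε ∉ FIRST(';' A), so FOLLOW(C) is not added.
PREDICT(C → ';' A) = { ';' }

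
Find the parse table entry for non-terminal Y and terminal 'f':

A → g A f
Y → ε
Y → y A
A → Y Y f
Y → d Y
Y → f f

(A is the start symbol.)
Y → ε, Y → f f

To find M[Y, 'f'], we find productions for Y where 'f' is in the predict set (PREDICT(N → α) = (FIRST(α) \ {ε}) ∪ (FOLLOW(N) if α ⇒* ε)).

Relevant sets:
  FOLLOW(Y) = { 'd', 'f', 'y' }

Y → ε: PREDICT = { 'd', 'f', 'y' }
  'f' is in predict set, so this production goes in M[Y, 'f']
Y → y A: PREDICT = { 'y' }
Y → d Y: PREDICT = { 'd' }
Y → f f: PREDICT = { 'f' }
  'f' is in predict set, so this production goes in M[Y, 'f']

M[Y, 'f'] = Y → ε, Y → f f  (a multiply-defined cell — the grammar is not LL(1))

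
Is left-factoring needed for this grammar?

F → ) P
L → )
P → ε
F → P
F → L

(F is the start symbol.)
Left-factoring is needed when two productions for the same non-terminal
share a common prefix on the right-hand side.

Productions for F:
  F → ) P
  F → P
  F → L

No common prefixes found.

Answer: No, left-factoring is not needed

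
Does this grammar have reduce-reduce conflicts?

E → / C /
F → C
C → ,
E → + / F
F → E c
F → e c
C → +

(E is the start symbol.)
A reduce-reduce conflict occurs when an LR(0) state has two complete items [A → α .] and [B → β .] — both call for a reduction, and with no lookahead the parser cannot choose between them.

Augment with E' → E and build the canonical LR(0) collection (I0 = CLOSURE({[E' → . E]}), then GOTO on every symbol after a dot until no new states appear). It has 16 states:
  I0: { [E → . + / F], [E → . / C /], [E' → . E] }  — shift
  I1: { [E → + . / F] }  — shift
  I2: { [C → . +], [C → . ,], [E → / . C /] }  — shift
  I3: { [E' → E .] }  — accept
  I4: { [C → + .] }  — reduce
  I5: { [C → , .] }  — reduce
  I6: { [E → / C . /] }  — shift
  I7: { [E → / C / .] }  — reduce
  I8: { [C → . +], [C → . ,], [E → + / . F], [E → . + / F], [E → . / C /], [F → . C], [F → . E c], [F → . e c] }  — shift
  I9: { [C → + .], [E → + . / F] }  — shift, reduce
  I10: { [F → C .] }  — reduce
  I11: { [F → E . c] }  — shift
  I12: { [E → + / F .] }  — reduce
  I13: { [F → e . c] }  — shift
  I14: { [F → e c .] }  — reduce
  I15: { [F → E c .] }  — reduce

No state contains more than one complete item.

Answer: No reduce-reduce conflicts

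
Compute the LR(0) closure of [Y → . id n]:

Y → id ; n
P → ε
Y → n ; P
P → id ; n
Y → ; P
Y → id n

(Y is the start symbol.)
{ [Y → . id n] }

Start with: [Y → . id n]
The dot precedes the terminal id, so nothing is added.

CLOSURE = { [Y → . id n] }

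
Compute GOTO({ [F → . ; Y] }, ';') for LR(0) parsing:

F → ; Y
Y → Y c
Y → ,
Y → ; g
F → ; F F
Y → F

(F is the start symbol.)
{ [F → . ; F F], [F → . ; Y], [F → ; . Y], [Y → . ,], [Y → . ; g], [Y → . F], [Y → . Y c] }

GOTO(I, ';') = CLOSURE({ [A → αX.β] : [A → α.Xβ] ∈ I, X = ';' })

Items with dot before ';', with the dot advanced:
  [F → . ; Y] → [F → ; . Y]
Closure of the advanced items:
  [F → ; . Y] has the dot before Y: add [Y → . Y c], [Y → . ,], [Y → . ; g], [Y → . F]
  [Y → . F] has the dot before F: add [F → . ; Y], [F → . ; F F]

GOTO = { [F → . ; F F], [F → . ; Y], [F → ; . Y], [Y → . ,], [Y → . ; g], [Y → . F], [Y → . Y c] }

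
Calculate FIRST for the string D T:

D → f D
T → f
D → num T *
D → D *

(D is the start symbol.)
{ 'f', 'num' }

FIRST sets of the non-terminals involved (from the grammar, by fixed-point iteration):
  FIRST(D) = { 'f', 'num' }

To compute FIRST(D T), process the symbols left to right:
Symbol D is a non-terminal. Add FIRST(D) \ {ε} = { 'f', 'num' }
D is not nullable (ε ∉ FIRST(D)), so stop here.
FIRST(D T) = { 'f', 'num' }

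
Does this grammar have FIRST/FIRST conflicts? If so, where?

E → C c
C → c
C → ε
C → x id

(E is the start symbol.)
A FIRST/FIRST conflict occurs when two productions N → α and N → β for the same non-terminal have FIRST(α) ∩ FIRST(β) ≠ ∅ (with ε ∈ FIRST of a nullable right-hand side, so two nullable alternatives also conflict).

Productions for C:
  C → c: FIRST = { 'c' }
  C → ε: FIRST = { ε }
  C → x id: FIRST = { 'x' }
E has only one production, so no FIRST/FIRST conflict is possible there.

All alternatives of each non-terminal have pairwise disjoint FIRST sets.

Answer: No FIRST/FIRST conflicts.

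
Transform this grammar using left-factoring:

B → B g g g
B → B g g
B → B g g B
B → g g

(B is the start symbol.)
B → B g g B'
B' → g
B' → ε
B' → B
B → g g

Left-factoring transforms A → αβ₁ | αβ₂ into A → αA' and A' → β₁ | β₂
(α is the longest common prefix among the alternatives). Repeat until
no nonterminal has two alternatives with a common prefix.

Round 1: B has alternatives sharing prefix 'B g g'. Introduce B': B → B g g B'
  Add: B' → g
  Add: B' → ε
  Add: B' → B

No remaining common prefixes — done.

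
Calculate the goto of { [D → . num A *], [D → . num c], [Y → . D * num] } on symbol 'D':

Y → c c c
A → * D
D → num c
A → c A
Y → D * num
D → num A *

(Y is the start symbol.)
GOTO(I, 'D') = CLOSURE({ [A → αX.β] : [A → α.Xβ] ∈ I, X = 'D' })

Items with dot before 'D', with the dot advanced:
  [Y → . D * num] → [Y → D . * num]
Closure adds nothing (no advanced item has the dot before a non-terminal).

GOTO = { [Y → D . * num] }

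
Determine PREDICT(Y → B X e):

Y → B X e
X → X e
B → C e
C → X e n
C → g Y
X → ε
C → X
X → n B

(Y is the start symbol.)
{ 'e', 'g', 'n' }

PREDICT(Y → B X e) = (FIRST(RHS) \ {ε}) ∪ (FOLLOW(Y) if ε ∈ FIRST(RHS), i.e. RHS ⇒* ε)
FIRST(B) = { 'e', 'g', 'n' }
FIRST(B X e) = { 'e', 'g', 'n' }
ε ∉ FIRST(B X e), so FOLLOW(Y) is not added.
PREDICT(Y → B X e) = { 'e', 'g', 'n' }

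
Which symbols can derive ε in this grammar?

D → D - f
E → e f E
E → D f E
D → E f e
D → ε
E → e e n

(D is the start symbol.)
A non-terminal is nullable if it can derive ε (the empty string): either it has an ε-production, or it has a production whose right-hand side consists entirely of nullable non-terminals.

ε-productions: D → ε
So D is immediately nullable.
No further non-terminal can be added: every production for the remaining non-terminals contains a terminal or a non-nullable non-terminal.
Nullable = { 'D' }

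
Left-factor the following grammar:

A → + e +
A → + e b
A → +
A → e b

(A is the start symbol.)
Left-factoring transforms A → αβ₁ | αβ₂ into A → αA' and A' → β₁ | β₂
(α is the longest common prefix among the alternatives). Repeat until
no nonterminal has two alternatives with a common prefix.

Round 1: A has alternatives sharing prefix '+'. Introduce A': A → + A'
  Add: A' → e +
  Add: A' → e b
  Add: A' → ε

Round 2: A' has alternatives sharing prefix 'e'. Introduce A'': A' → e A''
  Add: A'' → +
  Add: A'' → b

No remaining common prefixes — done.

Resulting grammar:
A → + A'
A' → e A''
A'' → +
A'' → b
A' → ε
A → e b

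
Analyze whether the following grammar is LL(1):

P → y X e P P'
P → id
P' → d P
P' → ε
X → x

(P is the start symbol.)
Relevant sets:
  FOLLOW(P') = { $, 'd' }

For P:
  PREDICT(P → y X e P P') = { 'y' }
  PREDICT(P → id) = { 'id' }
For P':
  PREDICT(P' → d P) = { 'd' }
  PREDICT(P' → ε) = { $, 'd' }
X has a single production, so nothing to check there.

Conflict found: Predict set conflict for P': { 'd' }
The grammar is NOT LL(1).

Answer: No. Predict set conflict for P': { 'd' }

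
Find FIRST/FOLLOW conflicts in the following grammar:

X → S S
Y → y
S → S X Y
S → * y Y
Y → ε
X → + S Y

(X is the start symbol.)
A FIRST/FOLLOW conflict occurs when a non-terminal N has a nullable alternative N → β (β ⇒* ε) and another alternative N → α with FIRST(α) ∩ FOLLOW(N) ≠ ∅: on such a lookahead the parser cannot decide between expanding α and letting N vanish via β.

Nullable non-terminals: Y.

Y: nullable alternative(s) Y → ε; FOLLOW(Y) = { $, '*', '+', 'y' }
  Y → y: FIRST \ {ε} = { 'y' } — overlaps FOLLOW(Y) on { 'y' }: CONFLICT
  Y → ε: FIRST \ {ε} = { } — this is the only nullable alternative, skip

S, X have no nullable alternative, so no FIRST/FOLLOW check is needed there.

So the grammar has 1 FIRST/FOLLOW conflict (marked CONFLICT above).

Answer: Yes. Y → y with FOLLOW(Y) on { 'y' }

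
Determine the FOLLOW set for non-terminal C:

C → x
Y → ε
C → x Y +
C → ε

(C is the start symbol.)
To compute FOLLOW(C), find every occurrence of C on a right-hand side N → α C β: add FIRST(β) \ {ε}, and if β is empty or nullable also add FOLLOW(N). Iterate to a fixed point.

C is the start symbol, so $ ∈ FOLLOW(C).
C does not occur on any right-hand side.

Taking the union: FOLLOW(C) = { $ }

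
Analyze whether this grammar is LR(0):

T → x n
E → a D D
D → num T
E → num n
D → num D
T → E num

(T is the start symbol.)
Yes, the grammar is LR(0)

Augment with T' → T and build the canonical LR(0) collection (I0 = CLOSURE({[T' → . T]}), then GOTO on every symbol after a dot until no new states appear). It has 15 states:
  I0: { [E → . a D D], [E → . num n], [T → . E num], [T → . x n], [T' → . T] }  — shift
  I1: { [T → E . num] }  — shift
  I2: { [T' → T .] }  — accept
  I3: { [D → . num D], [D → . num T], [E → a . D D] }  — shift
  I4: { [E → num . n] }  — shift
  I5: { [T → x . n] }  — shift
  I6: { [T → x n .] }  — reduce
  I7: { [E → num n .] }  — reduce
  I8: { [D → . num D], [D → . num T], [E → a D . D] }  — shift
  I9: { [D → . num D], [D → . num T], [D → num . D], [D → num . T], [E → . a D D], [E → . num n], [T → . E num], [T → . x n] }  — shift
  I10: { [D → num D .] }  — reduce
  I11: { [D → num T .] }  — reduce
  I12: { [D → . num D], [D → . num T], [D → num . D], [D → num . T], [E → . a D D], [E → . num n], [E → num . n], [T → . E num], [T → . x n] }  — shift
  I13: { [E → a D D .] }  — reduce
  I14: { [T → E num .] }  — reduce

Every state is either a pure shift/goto state or contains exactly one complete item and nothing to shift — no conflicts. The grammar is LR(0).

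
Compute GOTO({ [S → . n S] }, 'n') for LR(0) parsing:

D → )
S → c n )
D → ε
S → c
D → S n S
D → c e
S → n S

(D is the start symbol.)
GOTO(I, 'n') = CLOSURE({ [A → αX.β] : [A → α.Xβ] ∈ I, X = 'n' })

Items with dot before 'n', with the dot advanced:
  [S → . n S] → [S → n . S]
Closure of the advanced items:
  [S → n . S] has the dot before S: add [S → . c n )], [S → . c], [S → . n S]

GOTO = { [S → . c n )], [S → . c], [S → . n S], [S → n . S] }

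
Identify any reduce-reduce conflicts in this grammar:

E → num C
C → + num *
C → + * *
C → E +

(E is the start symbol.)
A reduce-reduce conflict occurs when an LR(0) state has two complete items [A → α .] and [B → β .] — both call for a reduction, and with no lookahead the parser cannot choose between them.

Augment with E' → E and build the canonical LR(0) collection (I0 = CLOSURE({[E' → . E]}), then GOTO on every symbol after a dot until no new states appear). It has 11 states:
  I0: { [E → . num C], [E' → . E] }  — shift
  I1: { [E' → E .] }  — accept
  I2: { [C → . + * *], [C → . + num *], [C → . E +], [E → . num C], [E → num . C] }  — shift
  I3: { [C → + . * *], [C → + . num *] }  — shift
  I4: { [E → num C .] }  — reduce
  I5: { [C → E . +] }  — shift
  I6: { [C → E + .] }  — reduce
  I7: { [C → + * . *] }  — shift
  I8: { [C → + num . *] }  — shift
  I9: { [C → + num * .] }  — reduce
  I10: { [C → + * * .] }  — reduce

No state contains more than one complete item.

Answer: No reduce-reduce conflicts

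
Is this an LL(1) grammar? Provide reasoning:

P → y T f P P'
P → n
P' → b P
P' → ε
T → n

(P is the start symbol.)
A grammar is LL(1) if for each non-terminal N with multiple productions, the predict sets of those productions are pairwise disjoint, where PREDICT(N → α) = (FIRST(α) \ {ε}) ∪ (FOLLOW(N) if α ⇒* ε).

Relevant sets:
  FOLLOW(P') = { $, 'b' }

For P:
  PREDICT(P → y T f P P') = { 'y' }
  PREDICT(P → n) = { 'n' }
For P':
  PREDICT(P' → b P) = { 'b' }
  PREDICT(P' → ε) = { $, 'b' }
T has a single production, so nothing to check there.

Conflict found: Predict set conflict for P': { 'b' }
The grammar is NOT LL(1).

Answer: No. Predict set conflict for P': { 'b' }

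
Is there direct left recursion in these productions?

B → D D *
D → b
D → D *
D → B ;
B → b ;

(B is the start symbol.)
Yes, D is left-recursive

Direct left recursion occurs when N → N α for some non-terminal N (the right-hand side begins with the left-hand side itself).

B → D D *: starts with D
D → b: starts with b
D → D *: LEFT RECURSIVE (starts with D)
D → B ;: starts with B
B → b ;: starts with b

The grammar has direct left recursion on: D.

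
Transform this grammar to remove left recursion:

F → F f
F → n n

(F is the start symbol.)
F → n n F'
F' → f F'
F' → ε

F is directly left-recursive. The standard transformation for
  A → A α₁ | ... | A α_m | β₁ | ... | β_n
is
  A  → β₁ A' | ... | β_n A'
  A' → α₁ A' | ... | α_m A' | ε

F → n n becomes F → n n F'
F → F f becomes F' → f F'
Add F' → ε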